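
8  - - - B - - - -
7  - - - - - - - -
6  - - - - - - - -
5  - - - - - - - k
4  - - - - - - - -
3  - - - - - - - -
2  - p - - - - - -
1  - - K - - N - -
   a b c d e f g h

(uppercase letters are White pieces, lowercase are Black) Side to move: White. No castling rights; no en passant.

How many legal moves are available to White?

5

White to move; king on c1.
In check: yes, from the black pawn on b2.
Legal moves: Kd2, Kc2, Kxb2, Kd1, Kb1.
Count: 5.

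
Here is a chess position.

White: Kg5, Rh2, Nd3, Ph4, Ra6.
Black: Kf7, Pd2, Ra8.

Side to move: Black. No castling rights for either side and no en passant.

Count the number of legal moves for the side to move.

Black to move; king on f7.
In check: no.
Legal moves: Rh8, Rg8+, Rf8, Re8, Rd8, Rc8, Rb8, Ra7, Rxa6, Kg8, Kf8, Ke8, Kg7, Ke7, d1=Q, d1=R, d1=B, d1=N.
Count: 18.

18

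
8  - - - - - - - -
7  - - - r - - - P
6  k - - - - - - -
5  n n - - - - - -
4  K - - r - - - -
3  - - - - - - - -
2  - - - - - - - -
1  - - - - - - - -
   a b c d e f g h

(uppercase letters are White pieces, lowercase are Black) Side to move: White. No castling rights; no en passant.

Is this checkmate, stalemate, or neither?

checkmate

White to move; white king on a4.
In check: yes, from the black rook on d4.
King squares — a3: attacked by Nb5; b3: attacked by Na5; b4: attacked by Rd4; a5: attacked by Ka6; b5: attacked by Ka6.
Legal moves for White: none.
In check with no legal moves → checkmate.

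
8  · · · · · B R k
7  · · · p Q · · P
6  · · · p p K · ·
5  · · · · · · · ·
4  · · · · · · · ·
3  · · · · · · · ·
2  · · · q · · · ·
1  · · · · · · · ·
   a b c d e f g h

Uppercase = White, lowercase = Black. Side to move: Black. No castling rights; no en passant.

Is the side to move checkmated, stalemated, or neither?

checkmate

Black to move; black king on h8.
In check: yes, from the white rook on g8.
King squares — g7: attacked by Kf6; h7: attacked by Qe7; g8: attacked by Ph7.
Legal moves for Black: none.
In check with no legal moves → checkmate.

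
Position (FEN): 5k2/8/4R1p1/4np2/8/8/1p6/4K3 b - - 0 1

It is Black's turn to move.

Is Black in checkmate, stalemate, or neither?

Black to move; black king on f8.
In check: no.
Legal moves for Black: Kg8, Kg7, Kf7, Nf7, Nd7, Nc6, Ng4, Nc4, Nf3+, Nd3+, g5, f4, b1=Q+, b1=R+, b1=B, b1=N.
Black has 16 legal moves and is not in check → neither.

neither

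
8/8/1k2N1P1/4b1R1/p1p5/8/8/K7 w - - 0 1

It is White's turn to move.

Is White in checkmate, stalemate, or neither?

White to move; white king on a1.
In check: yes, from the black bishop on e5.
King squares — b1: available; a2: available; b2: attacked by Be5.
Legal moves for White: Ka2, Kb1, Nd4, Rxe5.
White is in check but has 4 legal moves → neither.

neither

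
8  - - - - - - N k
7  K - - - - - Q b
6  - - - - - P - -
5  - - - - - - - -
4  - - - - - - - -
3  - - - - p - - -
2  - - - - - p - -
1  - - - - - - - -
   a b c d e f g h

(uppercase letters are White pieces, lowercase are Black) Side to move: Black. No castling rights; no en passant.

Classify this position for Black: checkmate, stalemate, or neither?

checkmate

Black to move; black king on h8.
In check: yes, from the white queen on g7.
King squares — g7: attacked by Pf6; h7: own bishop; g8: attacked by Qg7.
Legal moves for Black: none.
In check with no legal moves → checkmate.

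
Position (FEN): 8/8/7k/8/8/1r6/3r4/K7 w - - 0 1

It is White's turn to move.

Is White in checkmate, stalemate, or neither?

stalemate

White to move; white king on a1.
In check: no.
King squares — b1: attacked by Rb3; a2: attacked by Rd2; b2: attacked by Rd2.
Legal moves for White: none.
Not in check and no legal moves → stalemate.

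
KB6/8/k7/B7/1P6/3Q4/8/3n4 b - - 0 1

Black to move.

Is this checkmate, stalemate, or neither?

checkmate

Black to move; black king on a6.
In check: yes, from the white queen on d3.
King squares — a5: attacked by Pb4; b5: attacked by Qd3; b6: attacked by Ba5; a7: attacked by Ka8; b7: attacked by Ka8.
Legal moves for Black: none.
In check with no legal moves → checkmate.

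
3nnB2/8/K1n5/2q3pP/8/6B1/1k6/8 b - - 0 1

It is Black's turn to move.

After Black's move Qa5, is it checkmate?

yes

After Qa5: white king on a6; in check: yes, from the black queen on a5.
King squares — a5: attacked by Nc6; b5: attacked by Qa5; b6: attacked by Qa5; a7: attacked by Qa5; b7: attacked by Nd8.
White has no legal moves → checkmate.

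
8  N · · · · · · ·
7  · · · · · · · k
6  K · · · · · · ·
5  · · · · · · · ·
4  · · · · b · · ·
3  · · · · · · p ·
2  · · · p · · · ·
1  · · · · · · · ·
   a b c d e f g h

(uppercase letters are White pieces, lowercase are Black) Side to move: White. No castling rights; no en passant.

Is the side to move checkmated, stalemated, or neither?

White to move; white king on a6.
In check: no.
Legal moves for White: Nc7, Nb6, Ka7, Kb6, Kb5, Ka5.
White has 6 legal moves and is not in check → neither.

neither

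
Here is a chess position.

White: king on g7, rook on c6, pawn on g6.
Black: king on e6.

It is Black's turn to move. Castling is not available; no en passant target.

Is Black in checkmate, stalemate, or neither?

neither

Black to move; black king on e6.
In check: yes, from the white rook on c6.
Legal moves for Black: Ke7, Kd7, Kf5, Ke5, Kd5.
Black is in check but has 5 legal moves → neither.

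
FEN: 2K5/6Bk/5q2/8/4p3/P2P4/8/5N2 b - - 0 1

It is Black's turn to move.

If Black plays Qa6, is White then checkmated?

no

After Qa6: white king on c8; in check: yes, from the black queen on a6.
White has 4 legal replies: Kd8, Kb8, Kd7, Kc7.
In check but a legal move exists → not checkmate.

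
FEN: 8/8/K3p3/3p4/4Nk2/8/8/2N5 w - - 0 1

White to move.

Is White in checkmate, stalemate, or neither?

neither

White to move; white king on a6.
In check: no.
Legal moves for White: Kb7, Ka7, Kb6, Kb5, Ka5, Nf6, Nd6, Ng5, Nc5, Ng3, Nc3, Nf2, Nd2, Nd3+, Nb3, Ne2+, Na2.
White has 17 legal moves and is not in check → neither.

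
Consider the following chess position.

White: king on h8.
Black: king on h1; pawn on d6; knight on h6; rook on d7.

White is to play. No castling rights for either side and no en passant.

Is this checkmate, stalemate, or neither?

White to move; white king on h8.
In check: no.
King squares — g7: attacked by Rd7; h7: attacked by Rd7; g8: attacked by Nh6.
Legal moves for White: none.
Not in check and no legal moves → stalemate.

stalemate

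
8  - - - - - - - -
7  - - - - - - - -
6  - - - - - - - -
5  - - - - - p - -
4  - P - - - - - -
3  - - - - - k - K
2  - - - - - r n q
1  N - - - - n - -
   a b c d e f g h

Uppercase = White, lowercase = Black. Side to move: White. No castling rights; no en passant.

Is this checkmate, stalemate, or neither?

checkmate

White to move; white king on h3.
In check: yes, from the black queen on h2.
King squares — g2: attacked by Rf2; h2: attacked by Nf1; g3: attacked by Nf1; g4: attacked by Kf3; h4: attacked by Ng2.
Legal moves for White: none.
In check with no legal moves → checkmate.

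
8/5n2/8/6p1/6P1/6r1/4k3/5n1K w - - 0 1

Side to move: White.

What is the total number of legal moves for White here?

White to move; king on h1.
In check: no.
Legal moves: none.
Count: 0.

0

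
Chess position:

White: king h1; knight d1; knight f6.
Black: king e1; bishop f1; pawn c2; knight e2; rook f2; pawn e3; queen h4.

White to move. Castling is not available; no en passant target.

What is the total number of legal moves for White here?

White to move; king on h1.
In check: yes, from the black queen on h4.
Legal moves: none.
Count: 0.

0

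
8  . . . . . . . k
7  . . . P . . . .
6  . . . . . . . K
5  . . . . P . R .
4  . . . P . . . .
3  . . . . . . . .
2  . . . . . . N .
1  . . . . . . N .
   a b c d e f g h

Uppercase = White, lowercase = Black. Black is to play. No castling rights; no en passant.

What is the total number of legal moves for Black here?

Black to move; king on h8.
In check: no.
Legal moves: none.
Count: 0.

0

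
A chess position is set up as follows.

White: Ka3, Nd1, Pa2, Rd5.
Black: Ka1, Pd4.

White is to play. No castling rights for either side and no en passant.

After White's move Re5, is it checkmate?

no

After Re5: black king on a1; in check: no.
Black is not in check, so this cannot be checkmate.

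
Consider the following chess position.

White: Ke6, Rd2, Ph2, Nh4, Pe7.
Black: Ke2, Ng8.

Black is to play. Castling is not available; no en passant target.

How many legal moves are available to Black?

4

Black to move; king on e2.
In check: yes, from the white rook on d2.
Legal moves: Ke3, Kxd2, Kf1, Ke1.
Count: 4.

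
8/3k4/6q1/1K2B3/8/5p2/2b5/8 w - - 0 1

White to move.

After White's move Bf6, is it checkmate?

no

After Bf6: black king on d7; in check: no.
Black is not in check, so this cannot be checkmate.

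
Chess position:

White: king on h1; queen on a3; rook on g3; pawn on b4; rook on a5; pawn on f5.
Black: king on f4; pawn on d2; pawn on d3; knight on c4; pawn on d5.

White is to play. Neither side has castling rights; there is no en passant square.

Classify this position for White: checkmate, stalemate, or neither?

White to move; white king on h1.
In check: no.
Legal moves for White include: Ra8, Ra7, Ra6, Rxd5, Rc5, Rb5, Ra4, Rg8, Rg7, Rg6, Rg5, Rg4+, Rh3, Rf3+, Re3, Rxd3, Rg2, Rg1, ... (list truncated; more exist).
White has legal moves and is not in check → neither.

neither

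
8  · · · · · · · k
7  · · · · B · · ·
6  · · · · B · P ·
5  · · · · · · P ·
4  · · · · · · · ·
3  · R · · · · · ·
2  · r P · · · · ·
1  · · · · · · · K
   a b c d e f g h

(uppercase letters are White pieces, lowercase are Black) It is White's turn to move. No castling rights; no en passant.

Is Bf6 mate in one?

After Bf6: black king on h8; in check: yes, from the white bishop on f6.
King squares — g7: attacked by Bf6; h7: attacked by Pg6; g8: attacked by Be6.
Black has no legal moves → checkmate.

yes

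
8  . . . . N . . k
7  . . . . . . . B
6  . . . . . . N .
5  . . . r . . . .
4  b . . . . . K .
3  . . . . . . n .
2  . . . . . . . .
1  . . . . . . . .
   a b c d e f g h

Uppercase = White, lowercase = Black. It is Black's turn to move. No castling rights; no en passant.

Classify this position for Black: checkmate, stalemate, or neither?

Black to move; black king on h8.
In check: yes, from the white knight on g6.
Legal moves for Black: Kxh7.
Black is in check but has 1 legal move → neither.

neither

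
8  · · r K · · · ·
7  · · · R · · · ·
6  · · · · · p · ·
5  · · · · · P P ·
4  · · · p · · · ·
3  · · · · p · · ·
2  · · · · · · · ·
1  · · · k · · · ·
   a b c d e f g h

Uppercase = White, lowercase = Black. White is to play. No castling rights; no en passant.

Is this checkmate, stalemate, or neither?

neither

White to move; white king on d8.
In check: yes, from the black rook on c8.
King squares — c7: attacked by Rc8; d7: own rook; e7: available; c8: available; e8: attacked by Rc8.
Legal moves for White: Kxc8, Ke7.
White is in check but has 2 legal moves → neither.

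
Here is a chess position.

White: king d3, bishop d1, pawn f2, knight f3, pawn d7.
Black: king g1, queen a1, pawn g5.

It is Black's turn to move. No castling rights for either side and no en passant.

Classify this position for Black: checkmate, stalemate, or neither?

neither

Black to move; black king on g1.
In check: yes, from the white knight on f3.
King squares — f1: available; h1: available; f2: available; g2: available; h2: attacked by Nf3.
Legal moves for Black: Kg2, Kxf2, Kh1, Kf1.
Black is in check but has 4 legal moves → neither.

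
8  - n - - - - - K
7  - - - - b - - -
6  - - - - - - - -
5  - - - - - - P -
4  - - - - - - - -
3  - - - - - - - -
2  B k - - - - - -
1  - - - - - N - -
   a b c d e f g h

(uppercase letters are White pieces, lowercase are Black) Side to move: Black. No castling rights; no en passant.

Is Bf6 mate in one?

no

After Bf6: white king on h8; in check: yes, from the black bishop on f6.
White has 3 legal replies: Kg8, Kh7, gxf6.
In check but a legal move exists → not checkmate.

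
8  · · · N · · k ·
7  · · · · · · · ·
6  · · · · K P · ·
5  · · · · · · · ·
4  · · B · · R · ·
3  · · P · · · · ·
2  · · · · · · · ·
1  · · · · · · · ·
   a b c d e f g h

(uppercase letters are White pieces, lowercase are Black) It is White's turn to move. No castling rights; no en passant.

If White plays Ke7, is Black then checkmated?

After Ke7: black king on g8; in check: yes, from the white bishop on c4.
Black has 2 legal replies: Kh8, Kh7.
In check but a legal move exists → not checkmate.

no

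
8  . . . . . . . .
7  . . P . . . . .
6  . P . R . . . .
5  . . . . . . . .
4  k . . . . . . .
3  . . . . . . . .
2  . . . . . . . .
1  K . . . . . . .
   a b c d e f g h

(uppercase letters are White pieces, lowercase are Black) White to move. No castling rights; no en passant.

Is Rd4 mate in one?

After Rd4: black king on a4; in check: yes, from the white rook on d4.
Black has 4 legal replies: Kb5, Ka5, Kb3, Ka3.
In check but a legal move exists → not checkmate.

no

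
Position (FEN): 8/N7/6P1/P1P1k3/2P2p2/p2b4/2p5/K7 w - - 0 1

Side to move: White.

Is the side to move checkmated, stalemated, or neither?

neither

White to move; white king on a1.
In check: no.
Legal moves for White: Nc8, Nc6+, Nb5, Ka2, g7, c6, a6.
White has 7 legal moves and is not in check → neither.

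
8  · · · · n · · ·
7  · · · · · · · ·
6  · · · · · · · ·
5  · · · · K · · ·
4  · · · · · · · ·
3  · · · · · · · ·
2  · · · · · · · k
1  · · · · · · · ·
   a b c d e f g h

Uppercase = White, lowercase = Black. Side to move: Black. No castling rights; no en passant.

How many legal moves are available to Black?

9

Black to move; king on h2.
In check: no.
Legal moves: Ng7, Nc7, Nf6, Nd6, Kh3, Kg3, Kg2, Kh1, Kg1.
Count: 9.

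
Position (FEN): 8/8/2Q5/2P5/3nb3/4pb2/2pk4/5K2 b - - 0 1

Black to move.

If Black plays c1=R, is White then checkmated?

yes

After c1=R: white king on f1; in check: yes, from the black rook on c1.
King squares — e1: attacked by Rc1; g1: attacked by Rc1; e2: attacked by Kd2; f2: attacked by Pe3; g2: attacked by Bf3.
White has no legal moves → checkmate.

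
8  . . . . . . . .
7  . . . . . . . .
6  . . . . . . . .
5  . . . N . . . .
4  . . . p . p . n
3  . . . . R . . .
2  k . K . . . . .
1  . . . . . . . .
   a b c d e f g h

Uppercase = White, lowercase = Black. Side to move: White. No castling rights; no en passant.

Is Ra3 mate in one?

no

After Ra3: black king on a2; in check: yes, from the white rook on a3.
Black has 1 legal reply: Kxa3.
In check but a legal move exists → not checkmate.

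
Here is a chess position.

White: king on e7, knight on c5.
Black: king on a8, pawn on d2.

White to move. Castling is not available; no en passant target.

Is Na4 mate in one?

After Na4: black king on a8; in check: no.
Black is not in check, so this cannot be checkmate.

no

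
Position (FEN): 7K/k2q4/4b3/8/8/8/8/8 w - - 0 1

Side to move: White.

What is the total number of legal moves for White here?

0

White to move; king on h8.
In check: no.
Legal moves: none.
Count: 0.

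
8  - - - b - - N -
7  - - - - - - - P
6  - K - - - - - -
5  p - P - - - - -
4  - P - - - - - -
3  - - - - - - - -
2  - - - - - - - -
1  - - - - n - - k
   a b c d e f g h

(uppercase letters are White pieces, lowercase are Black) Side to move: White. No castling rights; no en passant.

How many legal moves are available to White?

5

White to move; king on b6.
In check: yes, from the black bishop on d8.
Legal moves: Kb7, Ka7, Kc6, Ka6, Kb5.
Count: 5.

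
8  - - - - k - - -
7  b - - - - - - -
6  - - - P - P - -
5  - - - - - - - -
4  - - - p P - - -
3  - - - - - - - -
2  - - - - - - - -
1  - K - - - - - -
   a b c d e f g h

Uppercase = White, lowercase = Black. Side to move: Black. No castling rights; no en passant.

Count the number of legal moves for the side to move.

Black to move; king on e8.
In check: no.
Legal moves: Kf8, Kd8, Kf7, Kd7, Bb8, Bb6, Bc5, d3.
Count: 8.

8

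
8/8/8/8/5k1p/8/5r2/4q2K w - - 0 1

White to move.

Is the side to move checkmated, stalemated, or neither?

White to move; white king on h1.
In check: yes, from the black queen on e1.
King squares — g1: attacked by Qe1; g2: attacked by Rf2; h2: attacked by Rf2.
Legal moves for White: none.
In check with no legal moves → checkmate.

checkmate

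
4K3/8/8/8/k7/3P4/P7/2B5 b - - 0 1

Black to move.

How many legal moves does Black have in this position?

3

Black to move; king on a4.
In check: no.
Legal moves: Kb5, Ka5, Kb4.
Count: 3.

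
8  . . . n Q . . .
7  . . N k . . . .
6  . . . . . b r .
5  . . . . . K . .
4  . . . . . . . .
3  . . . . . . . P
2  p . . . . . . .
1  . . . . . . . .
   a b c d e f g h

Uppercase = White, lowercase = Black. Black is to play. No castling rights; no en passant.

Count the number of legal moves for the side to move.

3

Black to move; king on d7.
In check: yes, from the white queen on e8.
Legal moves: Kc8, Kxc7, Kd6.
Count: 3.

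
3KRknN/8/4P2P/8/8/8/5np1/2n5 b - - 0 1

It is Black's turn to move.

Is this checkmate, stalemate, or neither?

checkmate

Black to move; black king on f8.
In check: yes, from the white rook on e8.
King squares — e7: attacked by Kd8; f7: attacked by Pe6; g7: attacked by Ph6; e8: attacked by Kd8; g8: own knight.
Legal moves for Black: none.
In check with no legal moves → checkmate.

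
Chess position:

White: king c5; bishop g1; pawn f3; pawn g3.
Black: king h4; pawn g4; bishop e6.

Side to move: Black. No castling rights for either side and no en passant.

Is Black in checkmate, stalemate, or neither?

neither

Black to move; black king on h4.
In check: yes, from the white pawn on g3.
King squares — g3: available; h3: available; g4: own pawn; g5: available; h5: available.
Legal moves for Black: Kh5, Kg5, Kh3, Kxg3.
Black is in check but has 4 legal moves → neither.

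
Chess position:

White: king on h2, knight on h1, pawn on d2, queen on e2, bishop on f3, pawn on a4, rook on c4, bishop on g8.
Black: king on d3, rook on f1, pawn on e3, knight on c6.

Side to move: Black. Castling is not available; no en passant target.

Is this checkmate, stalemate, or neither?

Black to move; black king on d3.
In check: yes, from the white queen on e2.
King squares — c2: attacked by Rc4; d2: attacked by Qe2; e2: attacked by Bf3; c3: attacked by Pd2; e3: own pawn; c4: attacked by Qe2; d4: attacked by Rc4; e4: attacked by Bf3.
Legal moves for Black: none.
In check with no legal moves → checkmate.

checkmate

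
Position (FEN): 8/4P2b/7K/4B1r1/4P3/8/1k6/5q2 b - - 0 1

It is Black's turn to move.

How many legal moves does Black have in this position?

Black to move; king on b2.
In check: yes, from the white bishop on e5.
Legal moves: Kb3, Ka3, Kc2, Ka2, Kc1, Kb1, Rxe5.
Count: 7.

7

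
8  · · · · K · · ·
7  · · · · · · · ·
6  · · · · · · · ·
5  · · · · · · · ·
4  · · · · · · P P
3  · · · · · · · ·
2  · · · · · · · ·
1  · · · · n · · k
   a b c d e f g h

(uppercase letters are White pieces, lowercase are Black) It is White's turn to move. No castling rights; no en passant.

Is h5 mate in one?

no

After h5: black king on h1; in check: no.
Black is not in check, so this cannot be checkmate.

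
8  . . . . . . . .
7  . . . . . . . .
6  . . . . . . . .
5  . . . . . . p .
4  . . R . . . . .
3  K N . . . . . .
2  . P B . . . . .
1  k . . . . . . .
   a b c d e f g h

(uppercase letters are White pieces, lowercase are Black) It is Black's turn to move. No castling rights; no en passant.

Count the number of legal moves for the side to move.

0

Black to move; king on a1.
In check: yes, from the white knight on b3.
Legal moves: none.
Count: 0.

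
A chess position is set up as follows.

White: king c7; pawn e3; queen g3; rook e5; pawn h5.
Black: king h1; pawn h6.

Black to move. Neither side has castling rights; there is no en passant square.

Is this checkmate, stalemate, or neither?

Black to move; black king on h1.
In check: no.
King squares — g1: attacked by Qg3; g2: attacked by Qg3; h2: attacked by Qg3.
Legal moves for Black: none.
Not in check and no legal moves → stalemate.

stalemate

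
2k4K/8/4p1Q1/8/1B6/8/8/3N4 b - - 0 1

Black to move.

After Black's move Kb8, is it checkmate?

no

After Kb8: white king on h8; in check: no.
White is not in check, so this cannot be checkmate.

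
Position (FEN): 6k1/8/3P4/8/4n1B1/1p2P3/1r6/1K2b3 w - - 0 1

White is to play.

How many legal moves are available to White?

White to move; king on b1.
In check: yes, from the black rook on b2.
Legal moves: Kxb2, Kc1, Ka1.
Count: 3.

3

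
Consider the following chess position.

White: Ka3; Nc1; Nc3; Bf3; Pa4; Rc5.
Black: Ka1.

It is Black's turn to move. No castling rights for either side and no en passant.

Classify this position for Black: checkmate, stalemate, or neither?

Black to move; black king on a1.
In check: no.
King squares — b1: attacked by Nc3; a2: attacked by Nc1; b2: attacked by Ka3.
Legal moves for Black: none.
Not in check and no legal moves → stalemate.

stalemate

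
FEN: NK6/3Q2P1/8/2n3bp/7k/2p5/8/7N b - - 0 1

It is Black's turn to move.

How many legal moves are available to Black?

Black to move; king on h4.
In check: no.
Legal moves: Bd8, Be7, Bh6, Bf6, Bf4+, Be3, Bd2, Bc1, Nxd7+, Nb7, Ne6, Na6+, Ne4, Na4, Nd3, Nb3, c2.
Count: 17.

17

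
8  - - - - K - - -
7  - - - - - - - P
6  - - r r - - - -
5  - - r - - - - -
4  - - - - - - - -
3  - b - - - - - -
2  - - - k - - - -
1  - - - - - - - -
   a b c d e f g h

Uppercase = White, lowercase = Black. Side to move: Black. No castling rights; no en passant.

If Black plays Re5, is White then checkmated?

After Re5: white king on e8; in check: yes, from the black rook on e5.
White has 1 legal reply: Kf8.
In check but a legal move exists → not checkmate.

no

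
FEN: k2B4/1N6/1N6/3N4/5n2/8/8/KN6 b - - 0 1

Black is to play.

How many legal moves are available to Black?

Black to move; king on a8.
In check: yes, from the white knight on b6.
Legal moves: Kb8, Kxb7, Ka7.
Count: 3.

3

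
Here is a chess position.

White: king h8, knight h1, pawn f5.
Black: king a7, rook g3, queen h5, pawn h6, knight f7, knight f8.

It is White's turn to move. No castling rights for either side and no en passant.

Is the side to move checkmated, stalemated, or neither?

White to move; white king on h8.
In check: yes, from the black knight on f7.
King squares — g7: attacked by Rg3; h7: attacked by Nf8; g8: attacked by Rg3.
Legal moves for White: none.
In check with no legal moves → checkmate.

checkmate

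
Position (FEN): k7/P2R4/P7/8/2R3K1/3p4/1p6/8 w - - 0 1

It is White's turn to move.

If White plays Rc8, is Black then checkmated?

After Rc8: black king on a8; in check: yes, from the white rook on c8.
King squares — a7: attacked by Rd7; b7: attacked by Pa6; b8: attacked by Pa7.
Black has no legal moves → checkmate.

yes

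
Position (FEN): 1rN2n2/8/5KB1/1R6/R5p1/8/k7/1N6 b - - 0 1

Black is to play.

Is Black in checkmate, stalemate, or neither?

Black to move; black king on a2.
In check: yes, from the white rook on a4.
King squares — a1: attacked by Ra4; b1: attacked by Rb5; b2: attacked by Rb5; a3: attacked by Nb1; b3: attacked by Rb5.
Legal moves for Black: none.
In check with no legal moves → checkmate.

checkmate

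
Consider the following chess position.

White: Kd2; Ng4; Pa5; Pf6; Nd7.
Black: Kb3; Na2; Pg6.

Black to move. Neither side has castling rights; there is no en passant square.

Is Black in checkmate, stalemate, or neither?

Black to move; black king on b3.
In check: no.
Legal moves for Black: Kc4, Kb4, Ka4, Ka3, Kb2, Nb4, Nc3, Nc1, g5.
Black has 9 legal moves and is not in check → neither.

neither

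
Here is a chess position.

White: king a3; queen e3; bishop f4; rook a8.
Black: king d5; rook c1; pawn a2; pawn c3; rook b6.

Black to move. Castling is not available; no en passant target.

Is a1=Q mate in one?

After a1=Q: white king on a3; in check: yes, from the black queen on a1.
King squares — a2: attacked by Qa1; b2: attacked by Qa1; b3: attacked by Rb6; a4: attacked by Qa1; b4: attacked by Rb6.
White has no legal moves → checkmate.

yes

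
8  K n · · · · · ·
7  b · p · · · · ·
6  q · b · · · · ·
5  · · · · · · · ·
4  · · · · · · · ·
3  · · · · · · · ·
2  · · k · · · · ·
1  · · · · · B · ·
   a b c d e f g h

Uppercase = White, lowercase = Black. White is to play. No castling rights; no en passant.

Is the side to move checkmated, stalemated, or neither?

White to move; white king on a8.
In check: yes, from the black bishop on c6.
King squares — a7: attacked by Qa6; b7: attacked by Qa6; b8: attacked by Ba7.
Legal moves for White: none.
In check with no legal moves → checkmate.

checkmate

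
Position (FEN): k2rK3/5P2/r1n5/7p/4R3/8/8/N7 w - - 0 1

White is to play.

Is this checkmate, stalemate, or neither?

checkmate

White to move; white king on e8.
In check: yes, from the black rook on d8.
King squares — d7: attacked by Rd8; e7: attacked by Nc6; f7: own pawn; d8: attacked by Nc6; f8: attacked by Rd8.
Legal moves for White: none.
In check with no legal moves → checkmate.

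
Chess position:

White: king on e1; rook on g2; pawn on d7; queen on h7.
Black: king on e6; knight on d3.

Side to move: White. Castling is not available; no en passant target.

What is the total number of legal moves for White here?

White to move; king on e1.
In check: yes, from the black knight on d3.
Legal moves: Ke2, Kd2, Kf1, Kd1, Qxd3.
Count: 5.

5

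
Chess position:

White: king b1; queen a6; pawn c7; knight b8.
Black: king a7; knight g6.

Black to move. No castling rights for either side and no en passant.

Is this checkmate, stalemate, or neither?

Black to move; black king on a7.
In check: yes, from the white queen on a6.
King squares — a6: attacked by Nb8; b6: attacked by Qa6; b7: attacked by Qa6; a8: attacked by Qa6; b8: attacked by Pc7.
Legal moves for Black: none.
In check with no legal moves → checkmate.

checkmate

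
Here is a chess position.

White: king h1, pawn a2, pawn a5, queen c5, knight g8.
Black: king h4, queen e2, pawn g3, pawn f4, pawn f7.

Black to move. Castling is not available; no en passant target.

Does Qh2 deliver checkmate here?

After Qh2: white king on h1; in check: yes, from the black queen on h2.
King squares — g1: attacked by Qh2; g2: attacked by Qh2; h2: attacked by Pg3.
White has no legal moves → checkmate.

yes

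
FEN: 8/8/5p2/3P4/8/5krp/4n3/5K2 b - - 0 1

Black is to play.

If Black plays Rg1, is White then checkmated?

After Rg1: white king on f1; in check: yes, from the black rook on g1.
King squares — e1: attacked by Rg1; g1: attacked by Ne2; e2: attacked by Kf3; f2: attacked by Kf3; g2: attacked by Rg1.
White has no legal moves → checkmate.

yes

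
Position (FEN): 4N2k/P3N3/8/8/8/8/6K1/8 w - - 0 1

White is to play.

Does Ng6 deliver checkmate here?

After Ng6: black king on h8; in check: yes, from the white knight on g6.
Black has 2 legal replies: Kg8, Kh7.
In check but a legal move exists → not checkmate.

no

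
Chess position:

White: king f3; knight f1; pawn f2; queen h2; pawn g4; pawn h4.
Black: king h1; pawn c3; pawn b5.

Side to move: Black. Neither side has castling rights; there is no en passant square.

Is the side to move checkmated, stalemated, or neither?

checkmate

Black to move; black king on h1.
In check: yes, from the white queen on h2.
King squares — g1: attacked by Qh2; g2: attacked by Qh2; h2: attacked by Nf1.
Legal moves for Black: none.
In check with no legal moves → checkmate.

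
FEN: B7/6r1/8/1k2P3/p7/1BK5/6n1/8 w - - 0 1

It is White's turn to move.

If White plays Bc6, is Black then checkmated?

After Bc6: black king on b5; in check: yes, from the white bishop on c6.
Black has 5 legal replies: Kxc6, Kb6, Ka6, Kc5, Ka5.
In check but a legal move exists → not checkmate.

no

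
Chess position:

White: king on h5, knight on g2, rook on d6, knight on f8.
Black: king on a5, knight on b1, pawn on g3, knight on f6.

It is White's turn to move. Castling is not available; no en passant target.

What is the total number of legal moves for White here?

5

White to move; king on h5.
In check: yes, from the black knight on f6.
Legal moves: Kh6, Kg6, Kg5, Kh4, Rxf6.
Count: 5.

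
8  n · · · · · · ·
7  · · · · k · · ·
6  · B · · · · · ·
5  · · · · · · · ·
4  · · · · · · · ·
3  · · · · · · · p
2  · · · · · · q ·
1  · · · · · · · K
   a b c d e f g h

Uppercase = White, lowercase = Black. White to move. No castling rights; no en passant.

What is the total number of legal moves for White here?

White to move; king on h1.
In check: yes, from the black queen on g2.
Legal moves: none.
Count: 0.

0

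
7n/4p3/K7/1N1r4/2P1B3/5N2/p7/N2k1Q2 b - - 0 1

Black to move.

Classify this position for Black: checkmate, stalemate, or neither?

checkmate

Black to move; black king on d1.
In check: yes, from the white queen on f1.
King squares — c1: attacked by Qf1; e1: attacked by Qf1; c2: attacked by Na1; d2: attacked by Nf3; e2: attacked by Qf1.
Legal moves for Black: none.
In check with no legal moves → checkmate.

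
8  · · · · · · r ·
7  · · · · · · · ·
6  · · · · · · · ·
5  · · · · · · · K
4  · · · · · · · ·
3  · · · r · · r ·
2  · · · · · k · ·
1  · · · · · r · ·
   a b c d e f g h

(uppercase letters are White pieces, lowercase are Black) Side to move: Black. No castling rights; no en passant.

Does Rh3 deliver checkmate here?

yes

After Rh3: white king on h5; in check: yes, from the black rook on h3.
King squares — g4: attacked by Rg8; h4: attacked by Rh3; g5: attacked by Rg8; g6: attacked by Rg8; h6: attacked by Rh3.
White has no legal moves → checkmate.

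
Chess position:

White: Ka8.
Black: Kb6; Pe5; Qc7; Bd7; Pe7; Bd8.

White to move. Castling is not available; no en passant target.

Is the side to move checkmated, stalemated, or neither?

White to move; white king on a8.
In check: no.
King squares — a7: attacked by Kb6; b7: attacked by Kb6; b8: attacked by Qc7.
Legal moves for White: none.
Not in check and no legal moves → stalemate.

stalemate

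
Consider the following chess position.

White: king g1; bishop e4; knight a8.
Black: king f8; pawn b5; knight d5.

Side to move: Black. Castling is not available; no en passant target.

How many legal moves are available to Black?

Black to move; king on f8.
In check: no.
Legal moves: Kg8, Ke8, Kg7, Kf7, Ke7, Ne7, Nc7, Nf6, Nb6, Nf4, Nb4, Ne3, Nc3, b4.
Count: 14.

14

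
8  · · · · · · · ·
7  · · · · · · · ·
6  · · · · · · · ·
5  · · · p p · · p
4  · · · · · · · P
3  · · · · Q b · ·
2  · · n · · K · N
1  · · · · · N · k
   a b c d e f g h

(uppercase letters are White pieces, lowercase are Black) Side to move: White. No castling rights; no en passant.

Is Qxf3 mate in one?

After Qxf3: black king on h1; in check: yes, from the white queen on f3.
King squares — g1: attacked by Kf2; g2: attacked by Kf2; h2: attacked by Nf1.
Black has no legal moves → checkmate.

yes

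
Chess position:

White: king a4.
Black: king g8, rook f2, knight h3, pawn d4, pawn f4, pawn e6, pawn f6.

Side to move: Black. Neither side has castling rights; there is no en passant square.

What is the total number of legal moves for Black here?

20

Black to move; king on g8.
In check: no.
Legal moves: Kh8, Kf8, Kh7, Kg7, Kf7, Ng5, Ng1, Rf3, Rh2, Rg2, Re2, Rd2, Rc2, Rb2, Ra2+, Rf1, f5, e5, f3, d3.
Count: 20.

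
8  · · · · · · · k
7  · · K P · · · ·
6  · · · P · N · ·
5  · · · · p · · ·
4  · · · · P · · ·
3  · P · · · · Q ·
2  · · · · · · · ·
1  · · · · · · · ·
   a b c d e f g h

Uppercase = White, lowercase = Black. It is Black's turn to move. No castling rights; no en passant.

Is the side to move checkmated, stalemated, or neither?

Black to move; black king on h8.
In check: no.
King squares — g7: attacked by Qg3; h7: attacked by Nf6; g8: attacked by Qg3.
Legal moves for Black: none.
Not in check and no legal moves → stalemate.

stalemate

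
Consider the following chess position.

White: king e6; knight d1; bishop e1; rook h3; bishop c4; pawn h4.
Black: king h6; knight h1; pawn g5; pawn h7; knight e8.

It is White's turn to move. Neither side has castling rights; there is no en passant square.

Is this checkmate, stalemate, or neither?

White to move; white king on e6.
In check: no.
Legal moves for White include: Kf7, Ke7, Kd7, Kf5, Ke5, Kd5, Ba6, Bd5, Bb5, Bd3, Bb3, Be2, Ba2, Bf1, Rg3, Rf3, Re3, Rd3, ... (list truncated; more exist).
White has legal moves and is not in check → neither.

neither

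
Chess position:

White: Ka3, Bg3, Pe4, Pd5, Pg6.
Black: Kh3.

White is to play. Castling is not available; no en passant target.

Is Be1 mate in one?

After Be1: black king on h3; in check: no.
Black is not in check, so this cannot be checkmate.

no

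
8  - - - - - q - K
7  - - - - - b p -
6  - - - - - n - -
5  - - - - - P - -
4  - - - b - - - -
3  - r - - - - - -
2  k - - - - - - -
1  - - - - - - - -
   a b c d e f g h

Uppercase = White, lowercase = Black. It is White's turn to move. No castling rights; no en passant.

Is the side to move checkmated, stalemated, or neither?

checkmate

White to move; white king on h8.
In check: yes, from the black queen on f8.
King squares — g7: attacked by Qf8; h7: attacked by Nf6; g8: attacked by Nf6.
Legal moves for White: none.
In check with no legal moves → checkmate.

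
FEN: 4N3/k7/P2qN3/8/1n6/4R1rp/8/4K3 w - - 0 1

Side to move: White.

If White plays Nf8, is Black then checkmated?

no

After Nf8: black king on a7; in check: no.
Black is not in check, so this cannot be checkmate.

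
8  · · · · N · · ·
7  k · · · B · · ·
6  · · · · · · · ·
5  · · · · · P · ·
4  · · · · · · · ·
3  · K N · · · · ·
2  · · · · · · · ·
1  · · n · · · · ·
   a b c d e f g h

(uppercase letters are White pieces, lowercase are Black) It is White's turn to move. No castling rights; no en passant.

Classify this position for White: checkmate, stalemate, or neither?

neither

White to move; white king on b3.
In check: yes, from the black knight on c1.
King squares — a2: attacked by Nc1; b2: available; c2: available; a3: available; c3: own knight; a4: available; b4: available; c4: available.
Legal moves for White: Kc4, Kb4, Ka4, Ka3, Kc2, Kb2.
White is in check but has 6 legal moves → neither.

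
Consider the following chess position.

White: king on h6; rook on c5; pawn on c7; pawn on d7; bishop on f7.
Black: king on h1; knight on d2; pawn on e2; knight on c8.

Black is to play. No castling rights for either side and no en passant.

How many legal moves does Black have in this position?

17

Black to move; king on h1.
In check: no.
Legal moves: Ne7, Na7, Nd6, Nb6, Ne4, Nc4, Nf3, Nb3, Nf1, Nb1, Kh2, Kg2, Kg1, e1=Q, e1=R, e1=B, e1=N.
Count: 17.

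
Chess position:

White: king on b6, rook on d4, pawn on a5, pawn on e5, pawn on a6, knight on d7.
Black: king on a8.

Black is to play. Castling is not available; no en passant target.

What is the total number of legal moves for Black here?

0

Black to move; king on a8.
In check: no.
Legal moves: none.
Count: 0.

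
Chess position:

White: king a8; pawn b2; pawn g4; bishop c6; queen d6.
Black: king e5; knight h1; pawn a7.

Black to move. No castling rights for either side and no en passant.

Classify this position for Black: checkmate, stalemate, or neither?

neither

Black to move; black king on e5.
In check: yes, from the white queen on d6.
King squares — d4: attacked by Qd6; e4: attacked by Bc6; f4: attacked by Qd6; d5: attacked by Bc6; f5: attacked by Pg4; d6: available; e6: attacked by Qd6; f6: attacked by Qd6.
Legal moves for Black: Kxd6.
Black is in check but has 1 legal move → neither.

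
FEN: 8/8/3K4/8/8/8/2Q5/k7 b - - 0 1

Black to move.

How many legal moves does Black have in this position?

0

Black to move; king on a1.
In check: no.
Legal moves: none.
Count: 0.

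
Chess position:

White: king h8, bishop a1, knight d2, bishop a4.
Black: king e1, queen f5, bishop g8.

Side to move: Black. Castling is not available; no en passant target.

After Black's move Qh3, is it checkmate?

After Qh3: white king on h8; in check: yes, from the black queen on h3.
White has 2 legal replies: Kxg8, Kg7.
In check but a legal move exists → not checkmate.

no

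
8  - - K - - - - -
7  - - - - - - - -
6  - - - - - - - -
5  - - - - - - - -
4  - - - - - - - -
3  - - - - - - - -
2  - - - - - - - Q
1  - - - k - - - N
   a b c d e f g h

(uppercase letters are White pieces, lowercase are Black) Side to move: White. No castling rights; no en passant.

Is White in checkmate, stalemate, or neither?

White to move; white king on c8.
In check: no.
Legal moves for White include: Kd8, Kb8, Kd7, Kc7, Kb7, Qh8, Qb8, Qh7, Qc7, Qh6, Qd6+, Qh5+, Qe5, Qh4, Qf4, Qh3, Qg3, Qg2, ... (list truncated; more exist).
White has legal moves and is not in check → neither.

neither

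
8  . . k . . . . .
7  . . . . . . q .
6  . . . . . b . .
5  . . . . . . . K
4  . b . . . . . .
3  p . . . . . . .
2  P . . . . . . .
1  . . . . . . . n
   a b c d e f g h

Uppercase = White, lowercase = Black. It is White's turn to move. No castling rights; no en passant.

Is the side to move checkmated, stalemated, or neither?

stalemate

White to move; white king on h5.
In check: no.
King squares — g4: attacked by Qg7; h4: attacked by Bf6; g5: attacked by Bf6; g6: attacked by Qg7; h6: attacked by Qg7.
Legal moves for White: none.
Not in check and no legal moves → stalemate.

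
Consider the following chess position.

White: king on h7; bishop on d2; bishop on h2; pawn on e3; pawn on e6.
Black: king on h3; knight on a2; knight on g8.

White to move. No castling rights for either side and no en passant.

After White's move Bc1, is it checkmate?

After Bc1: black king on h3; in check: no.
Black is not in check, so this cannot be checkmate.

no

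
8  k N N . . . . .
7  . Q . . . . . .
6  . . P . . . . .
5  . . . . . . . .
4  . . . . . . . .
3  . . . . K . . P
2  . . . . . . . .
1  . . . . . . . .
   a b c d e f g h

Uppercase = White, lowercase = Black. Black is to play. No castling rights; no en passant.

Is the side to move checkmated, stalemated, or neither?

checkmate

Black to move; black king on a8.
In check: yes, from the white queen on b7.
King squares — a7: attacked by Qb7; b7: attacked by Pc6; b8: attacked by Qb7.
Legal moves for Black: none.
In check with no legal moves → checkmate.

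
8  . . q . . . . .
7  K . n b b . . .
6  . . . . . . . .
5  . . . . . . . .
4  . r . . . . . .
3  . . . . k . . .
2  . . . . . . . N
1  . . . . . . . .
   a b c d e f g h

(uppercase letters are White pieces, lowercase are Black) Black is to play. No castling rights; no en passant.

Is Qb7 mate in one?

After Qb7: white king on a7; in check: yes, from the black queen on b7.
King squares — a6: attacked by Qb7; b6: attacked by Rb4; b7: attacked by Rb4; a8: attacked by Qb7; b8: attacked by Qb7.
White has no legal moves → checkmate.

yes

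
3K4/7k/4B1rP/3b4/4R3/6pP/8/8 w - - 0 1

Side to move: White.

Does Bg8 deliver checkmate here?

After Bg8: black king on h7; in check: yes, from the white bishop on g8.
Black has 5 legal replies: Kh8, Kxg8, Kxh6, Rxg8+, Bxg8.
In check but a legal move exists → not checkmate.

no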